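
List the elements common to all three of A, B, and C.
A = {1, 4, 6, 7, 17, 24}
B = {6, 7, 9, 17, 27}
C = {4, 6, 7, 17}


A ∩ B = {6, 7, 17}
(A ∩ B) ∩ C = {6, 7, 17}

A ∩ B ∩ C = {6, 7, 17}


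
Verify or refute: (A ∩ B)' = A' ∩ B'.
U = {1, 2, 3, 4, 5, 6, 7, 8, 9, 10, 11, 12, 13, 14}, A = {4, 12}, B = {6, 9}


LHS: A ∩ B = ∅
(A ∩ B)' = U \ (A ∩ B) = {1, 2, 3, 4, 5, 6, 7, 8, 9, 10, 11, 12, 13, 14}
A' = {1, 2, 3, 5, 6, 7, 8, 9, 10, 11, 13, 14}, B' = {1, 2, 3, 4, 5, 7, 8, 10, 11, 12, 13, 14}
Claimed RHS: A' ∩ B' = {1, 2, 3, 5, 7, 8, 10, 11, 13, 14}
Identity is INVALID: LHS = {1, 2, 3, 4, 5, 6, 7, 8, 9, 10, 11, 12, 13, 14} but the RHS claimed here equals {1, 2, 3, 5, 7, 8, 10, 11, 13, 14}. The correct form is (A ∩ B)' = A' ∪ B'.

Identity is invalid: (A ∩ B)' = {1, 2, 3, 4, 5, 6, 7, 8, 9, 10, 11, 12, 13, 14} but A' ∩ B' = {1, 2, 3, 5, 7, 8, 10, 11, 13, 14}. The correct De Morgan law is (A ∩ B)' = A' ∪ B'.


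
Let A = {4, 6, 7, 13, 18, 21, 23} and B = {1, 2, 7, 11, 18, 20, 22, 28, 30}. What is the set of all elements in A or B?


A ∪ B = all elements in A or B (or both)
A = {4, 6, 7, 13, 18, 21, 23}
B = {1, 2, 7, 11, 18, 20, 22, 28, 30}
A ∪ B = {1, 2, 4, 6, 7, 11, 13, 18, 20, 21, 22, 23, 28, 30}

A ∪ B = {1, 2, 4, 6, 7, 11, 13, 18, 20, 21, 22, 23, 28, 30}


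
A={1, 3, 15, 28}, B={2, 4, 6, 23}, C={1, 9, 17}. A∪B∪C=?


A ∪ B = {1, 2, 3, 4, 6, 15, 23, 28}
(A ∪ B) ∪ C = {1, 2, 3, 4, 6, 9, 15, 17, 23, 28}

A ∪ B ∪ C = {1, 2, 3, 4, 6, 9, 15, 17, 23, 28}


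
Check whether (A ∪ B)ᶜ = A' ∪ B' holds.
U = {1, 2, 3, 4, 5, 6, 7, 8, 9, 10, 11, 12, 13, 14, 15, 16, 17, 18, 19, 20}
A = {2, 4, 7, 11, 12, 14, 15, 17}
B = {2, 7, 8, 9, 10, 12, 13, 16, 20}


LHS: A ∪ B = {2, 4, 7, 8, 9, 10, 11, 12, 13, 14, 15, 16, 17, 20}
(A ∪ B)' = U \ (A ∪ B) = {1, 3, 5, 6, 18, 19}
A' = {1, 3, 5, 6, 8, 9, 10, 13, 16, 18, 19, 20}, B' = {1, 3, 4, 5, 6, 11, 14, 15, 17, 18, 19}
Claimed RHS: A' ∪ B' = {1, 3, 4, 5, 6, 8, 9, 10, 11, 13, 14, 15, 16, 17, 18, 19, 20}
Identity is INVALID: LHS = {1, 3, 5, 6, 18, 19} but the RHS claimed here equals {1, 3, 4, 5, 6, 8, 9, 10, 11, 13, 14, 15, 16, 17, 18, 19, 20}. The correct form is (A ∪ B)' = A' ∩ B'.

Identity is invalid: (A ∪ B)' = {1, 3, 5, 6, 18, 19} but A' ∪ B' = {1, 3, 4, 5, 6, 8, 9, 10, 11, 13, 14, 15, 16, 17, 18, 19, 20}. The correct De Morgan law is (A ∪ B)' = A' ∩ B'.


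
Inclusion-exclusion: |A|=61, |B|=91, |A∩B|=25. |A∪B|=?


|A ∪ B| = |A| + |B| - |A ∩ B|
= 61 + 91 - 25
= 127

|A ∪ B| = 127


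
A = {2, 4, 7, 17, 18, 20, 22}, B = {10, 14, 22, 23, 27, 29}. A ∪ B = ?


A ∪ B = all elements in A or B (or both)
A = {2, 4, 7, 17, 18, 20, 22}
B = {10, 14, 22, 23, 27, 29}
A ∪ B = {2, 4, 7, 10, 14, 17, 18, 20, 22, 23, 27, 29}

A ∪ B = {2, 4, 7, 10, 14, 17, 18, 20, 22, 23, 27, 29}


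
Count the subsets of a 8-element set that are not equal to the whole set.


Total subsets = 2^n = 2^8 = 256
Proper subsets exclude the set itself: 2^n - 1
= 256 - 1
= 255

Number of proper subsets = 255


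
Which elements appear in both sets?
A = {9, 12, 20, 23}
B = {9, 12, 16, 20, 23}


A ∩ B = elements in both A and B
A = {9, 12, 20, 23}
B = {9, 12, 16, 20, 23}
A ∩ B = {9, 12, 20, 23}

A ∩ B = {9, 12, 20, 23}


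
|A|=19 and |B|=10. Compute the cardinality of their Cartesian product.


|A × B| = |A| × |B|
= 19 × 10
= 190

|A × B| = 190


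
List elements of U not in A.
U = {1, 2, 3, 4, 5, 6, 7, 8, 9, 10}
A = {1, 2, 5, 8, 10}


Aᶜ = U \ A = elements in U but not in A
U = {1, 2, 3, 4, 5, 6, 7, 8, 9, 10}
A = {1, 2, 5, 8, 10}
Aᶜ = {3, 4, 6, 7, 9}

Aᶜ = {3, 4, 6, 7, 9}


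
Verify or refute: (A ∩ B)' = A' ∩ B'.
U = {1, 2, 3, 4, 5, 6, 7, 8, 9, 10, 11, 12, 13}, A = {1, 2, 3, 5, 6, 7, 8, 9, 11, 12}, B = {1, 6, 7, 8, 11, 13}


LHS: A ∩ B = {1, 6, 7, 8, 11}
(A ∩ B)' = U \ (A ∩ B) = {2, 3, 4, 5, 9, 10, 12, 13}
A' = {4, 10, 13}, B' = {2, 3, 4, 5, 9, 10, 12}
Claimed RHS: A' ∩ B' = {4, 10}
Identity is INVALID: LHS = {2, 3, 4, 5, 9, 10, 12, 13} but the RHS claimed here equals {4, 10}. The correct form is (A ∩ B)' = A' ∪ B'.

Identity is invalid: (A ∩ B)' = {2, 3, 4, 5, 9, 10, 12, 13} but A' ∩ B' = {4, 10}. The correct De Morgan law is (A ∩ B)' = A' ∪ B'.


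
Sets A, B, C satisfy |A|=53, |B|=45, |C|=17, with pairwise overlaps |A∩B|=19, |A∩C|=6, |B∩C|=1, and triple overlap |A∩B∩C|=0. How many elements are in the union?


|A∪B∪C| = |A|+|B|+|C| - |A∩B|-|A∩C|-|B∩C| + |A∩B∩C|
= 53+45+17 - 19-6-1 + 0
= 115 - 26 + 0
= 89

|A ∪ B ∪ C| = 89


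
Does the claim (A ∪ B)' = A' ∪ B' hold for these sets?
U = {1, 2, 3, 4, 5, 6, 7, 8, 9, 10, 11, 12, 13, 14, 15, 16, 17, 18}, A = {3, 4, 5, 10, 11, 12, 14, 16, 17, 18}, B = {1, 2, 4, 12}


LHS: A ∪ B = {1, 2, 3, 4, 5, 10, 11, 12, 14, 16, 17, 18}
(A ∪ B)' = U \ (A ∪ B) = {6, 7, 8, 9, 13, 15}
A' = {1, 2, 6, 7, 8, 9, 13, 15}, B' = {3, 5, 6, 7, 8, 9, 10, 11, 13, 14, 15, 16, 17, 18}
Claimed RHS: A' ∪ B' = {1, 2, 3, 5, 6, 7, 8, 9, 10, 11, 13, 14, 15, 16, 17, 18}
Identity is INVALID: LHS = {6, 7, 8, 9, 13, 15} but the RHS claimed here equals {1, 2, 3, 5, 6, 7, 8, 9, 10, 11, 13, 14, 15, 16, 17, 18}. The correct form is (A ∪ B)' = A' ∩ B'.

Identity is invalid: (A ∪ B)' = {6, 7, 8, 9, 13, 15} but A' ∪ B' = {1, 2, 3, 5, 6, 7, 8, 9, 10, 11, 13, 14, 15, 16, 17, 18}. The correct De Morgan law is (A ∪ B)' = A' ∩ B'.


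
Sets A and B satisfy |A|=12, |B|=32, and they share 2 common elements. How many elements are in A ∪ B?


|A ∪ B| = |A| + |B| - |A ∩ B|
= 12 + 32 - 2
= 42

|A ∪ B| = 42


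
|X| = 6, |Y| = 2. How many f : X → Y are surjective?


n = |X| = 6, k = |Y| = 2. Surjections via inclusion-exclusion:
S(n,k) = Σ(-1)^i × C(k,i) × (k-i)^n, i=0 to k
i=0: (-1)^0×C(2,0)×2^6 = 64
i=1: (-1)^1×C(2,1)×1^6 = -2
i=2: (-1)^2×C(2,2)×0^6 = 0
Total = 62

Number of surjections = 62


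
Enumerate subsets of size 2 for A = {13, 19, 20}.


|A| = 3, so A has C(3,2) = 3 subsets of size 2.
Enumerate by choosing 2 elements from A at a time:
{13, 19}, {13, 20}, {19, 20}

2-element subsets (3 total): {13, 19}, {13, 20}, {19, 20}


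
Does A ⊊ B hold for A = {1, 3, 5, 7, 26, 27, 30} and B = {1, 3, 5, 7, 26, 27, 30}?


A ⊂ B requires: A ⊆ B AND A ≠ B.
A ⊆ B? Yes
A = B? Yes
A = B, so A is not a PROPER subset.

No, A is not a proper subset of B


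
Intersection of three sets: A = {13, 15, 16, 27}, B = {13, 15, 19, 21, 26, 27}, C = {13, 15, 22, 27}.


A ∩ B = {13, 15, 27}
(A ∩ B) ∩ C = {13, 15, 27}

A ∩ B ∩ C = {13, 15, 27}


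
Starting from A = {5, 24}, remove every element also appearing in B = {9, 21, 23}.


A \ B = elements in A but not in B
A = {5, 24}
B = {9, 21, 23}
Remove from A any elements in B
A \ B = {5, 24}

A \ B = {5, 24}


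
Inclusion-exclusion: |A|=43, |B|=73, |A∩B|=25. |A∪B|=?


|A ∪ B| = |A| + |B| - |A ∩ B|
= 43 + 73 - 25
= 91

|A ∪ B| = 91


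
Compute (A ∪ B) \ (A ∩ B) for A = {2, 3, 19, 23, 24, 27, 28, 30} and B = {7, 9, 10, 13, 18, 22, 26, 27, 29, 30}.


A △ B = (A \ B) ∪ (B \ A) = elements in exactly one of A or B
A \ B = {2, 3, 19, 23, 24, 28}
B \ A = {7, 9, 10, 13, 18, 22, 26, 29}
A △ B = {2, 3, 7, 9, 10, 13, 18, 19, 22, 23, 24, 26, 28, 29}

A △ B = {2, 3, 7, 9, 10, 13, 18, 19, 22, 23, 24, 26, 28, 29}


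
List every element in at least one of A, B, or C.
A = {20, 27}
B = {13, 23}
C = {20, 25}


A ∪ B = {13, 20, 23, 27}
(A ∪ B) ∪ C = {13, 20, 23, 25, 27}

A ∪ B ∪ C = {13, 20, 23, 25, 27}


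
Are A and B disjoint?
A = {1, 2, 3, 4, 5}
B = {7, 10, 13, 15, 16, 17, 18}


Disjoint means A ∩ B = ∅.
A ∩ B = ∅
A ∩ B = ∅, so A and B are disjoint.

Yes, A and B are disjoint


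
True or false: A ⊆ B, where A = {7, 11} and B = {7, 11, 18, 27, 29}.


A ⊆ B means every element of A is in B.
All elements of A are in B.
So A ⊆ B.

Yes, A ⊆ B


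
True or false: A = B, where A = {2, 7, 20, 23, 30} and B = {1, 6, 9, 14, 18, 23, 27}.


Two sets are equal iff they have exactly the same elements.
A = {2, 7, 20, 23, 30}
B = {1, 6, 9, 14, 18, 23, 27}
Differences: {1, 2, 6, 7, 9, 14, 18, 20, 27, 30}
A ≠ B

No, A ≠ B


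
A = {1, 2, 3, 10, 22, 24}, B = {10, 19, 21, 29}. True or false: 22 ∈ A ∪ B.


A = {1, 2, 3, 10, 22, 24}, B = {10, 19, 21, 29}
A ∪ B = all elements in A or B
A ∪ B = {1, 2, 3, 10, 19, 21, 22, 24, 29}
Checking if 22 ∈ A ∪ B
22 is in A ∪ B → True

22 ∈ A ∪ B


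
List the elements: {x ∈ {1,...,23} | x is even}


Checking each candidate:
Condition: even numbers in {1,...,23}
Result = {2, 4, 6, 8, 10, 12, 14, 16, 18, 20, 22}

{2, 4, 6, 8, 10, 12, 14, 16, 18, 20, 22}


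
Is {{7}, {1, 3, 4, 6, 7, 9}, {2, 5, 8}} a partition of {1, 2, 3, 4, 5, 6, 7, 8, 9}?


A partition requires: (1) non-empty parts, (2) pairwise disjoint, (3) union = U
Parts: {7}, {1, 3, 4, 6, 7, 9}, {2, 5, 8}
Union of parts: {1, 2, 3, 4, 5, 6, 7, 8, 9}
U = {1, 2, 3, 4, 5, 6, 7, 8, 9}
All non-empty? True
Pairwise disjoint? False
Covers U? True

No, not a valid partition


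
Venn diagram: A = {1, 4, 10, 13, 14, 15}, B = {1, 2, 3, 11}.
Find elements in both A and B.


A = {1, 4, 10, 13, 14, 15}
B = {1, 2, 3, 11}
Region: in both A and B
Elements: {1}

Elements in both A and B: {1}


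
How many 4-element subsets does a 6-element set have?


C(n,k) = n! / (k!(n-k)!)
C(6,4) = 6! / (4!2!)
= 15

C(6,4) = 15


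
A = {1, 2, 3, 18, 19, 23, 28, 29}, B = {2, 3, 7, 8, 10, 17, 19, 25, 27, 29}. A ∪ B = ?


A ∪ B = all elements in A or B (or both)
A = {1, 2, 3, 18, 19, 23, 28, 29}
B = {2, 3, 7, 8, 10, 17, 19, 25, 27, 29}
A ∪ B = {1, 2, 3, 7, 8, 10, 17, 18, 19, 23, 25, 27, 28, 29}

A ∪ B = {1, 2, 3, 7, 8, 10, 17, 18, 19, 23, 25, 27, 28, 29}


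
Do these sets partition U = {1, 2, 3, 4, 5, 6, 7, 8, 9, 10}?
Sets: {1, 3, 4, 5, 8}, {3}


A partition requires: (1) non-empty parts, (2) pairwise disjoint, (3) union = U
Parts: {1, 3, 4, 5, 8}, {3}
Union of parts: {1, 3, 4, 5, 8}
U = {1, 2, 3, 4, 5, 6, 7, 8, 9, 10}
All non-empty? True
Pairwise disjoint? False
Covers U? False

No, not a valid partition


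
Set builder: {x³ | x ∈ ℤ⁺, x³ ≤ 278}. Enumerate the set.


Checking each candidate:
Condition: positive perfect cubes ≤ 278
Result = {1, 8, 27, 64, 125, 216}

{1, 8, 27, 64, 125, 216}


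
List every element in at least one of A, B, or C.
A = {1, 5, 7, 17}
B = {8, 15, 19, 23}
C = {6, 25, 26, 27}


A ∪ B = {1, 5, 7, 8, 15, 17, 19, 23}
(A ∪ B) ∪ C = {1, 5, 6, 7, 8, 15, 17, 19, 23, 25, 26, 27}

A ∪ B ∪ C = {1, 5, 6, 7, 8, 15, 17, 19, 23, 25, 26, 27}


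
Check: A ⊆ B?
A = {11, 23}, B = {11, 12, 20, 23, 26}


A ⊆ B means every element of A is in B.
All elements of A are in B.
So A ⊆ B.

Yes, A ⊆ B


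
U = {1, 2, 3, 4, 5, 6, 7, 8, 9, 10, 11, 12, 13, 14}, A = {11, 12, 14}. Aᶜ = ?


Aᶜ = U \ A = elements in U but not in A
U = {1, 2, 3, 4, 5, 6, 7, 8, 9, 10, 11, 12, 13, 14}
A = {11, 12, 14}
Aᶜ = {1, 2, 3, 4, 5, 6, 7, 8, 9, 10, 13}

Aᶜ = {1, 2, 3, 4, 5, 6, 7, 8, 9, 10, 13}


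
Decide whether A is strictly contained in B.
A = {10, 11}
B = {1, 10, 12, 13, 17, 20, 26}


A ⊂ B requires: A ⊆ B AND A ≠ B.
A ⊆ B? No
A ⊄ B, so A is not a proper subset.

No, A is not a proper subset of B


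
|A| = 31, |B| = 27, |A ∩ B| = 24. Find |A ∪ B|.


|A ∪ B| = |A| + |B| - |A ∩ B|
= 31 + 27 - 24
= 34

|A ∪ B| = 34


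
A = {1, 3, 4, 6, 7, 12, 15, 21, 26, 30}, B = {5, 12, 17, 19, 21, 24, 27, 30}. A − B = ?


A \ B = elements in A but not in B
A = {1, 3, 4, 6, 7, 12, 15, 21, 26, 30}
B = {5, 12, 17, 19, 21, 24, 27, 30}
Remove from A any elements in B
A \ B = {1, 3, 4, 6, 7, 15, 26}

A \ B = {1, 3, 4, 6, 7, 15, 26}


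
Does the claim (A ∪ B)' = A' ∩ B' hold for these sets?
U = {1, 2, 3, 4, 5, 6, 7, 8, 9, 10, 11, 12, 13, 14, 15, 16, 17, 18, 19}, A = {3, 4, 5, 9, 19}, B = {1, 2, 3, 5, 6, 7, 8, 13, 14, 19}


LHS: A ∪ B = {1, 2, 3, 4, 5, 6, 7, 8, 9, 13, 14, 19}
(A ∪ B)' = U \ (A ∪ B) = {10, 11, 12, 15, 16, 17, 18}
A' = {1, 2, 6, 7, 8, 10, 11, 12, 13, 14, 15, 16, 17, 18}, B' = {4, 9, 10, 11, 12, 15, 16, 17, 18}
Claimed RHS: A' ∩ B' = {10, 11, 12, 15, 16, 17, 18}
Identity is VALID: LHS = RHS = {10, 11, 12, 15, 16, 17, 18} ✓

Identity is valid. (A ∪ B)' = A' ∩ B' = {10, 11, 12, 15, 16, 17, 18}


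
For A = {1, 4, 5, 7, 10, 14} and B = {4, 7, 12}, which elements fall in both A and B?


A = {1, 4, 5, 7, 10, 14}
B = {4, 7, 12}
Region: in both A and B
Elements: {4, 7}

Elements in both A and B: {4, 7}


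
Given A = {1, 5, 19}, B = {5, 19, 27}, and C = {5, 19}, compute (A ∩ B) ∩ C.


A ∩ B = {5, 19}
(A ∩ B) ∩ C = {5, 19}

A ∩ B ∩ C = {5, 19}


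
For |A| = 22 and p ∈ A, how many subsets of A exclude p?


Subsets of A avoiding p are subsets of A \ {p}, which has 21 elements.
Count = 2^(n-1) = 2^21
= 2097152

Number of subsets avoiding p = 2097152


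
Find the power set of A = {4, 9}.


|A| = 2, so |P(A)| = 2^2 = 4
Enumerate subsets by cardinality (0 to 2):
∅, {4}, {9}, {4, 9}

P(A) has 4 subsets: ∅, {4}, {9}, {4, 9}


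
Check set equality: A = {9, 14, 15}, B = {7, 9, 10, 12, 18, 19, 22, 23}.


Two sets are equal iff they have exactly the same elements.
A = {9, 14, 15}
B = {7, 9, 10, 12, 18, 19, 22, 23}
Differences: {7, 10, 12, 14, 15, 18, 19, 22, 23}
A ≠ B

No, A ≠ B


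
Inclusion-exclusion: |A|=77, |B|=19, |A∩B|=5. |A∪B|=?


|A ∪ B| = |A| + |B| - |A ∩ B|
= 77 + 19 - 5
= 91

|A ∪ B| = 91


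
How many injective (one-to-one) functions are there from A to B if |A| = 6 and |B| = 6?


An injection sends each of |A| = 6 inputs to a distinct output in B.
# injections = |B|·(|B|-1)·…·(|B|-|A|+1) = 6! / (6 - 6)!
= 6 × 5 × 4 × 3 × 2 × 1
= 720

Number of injections = 720


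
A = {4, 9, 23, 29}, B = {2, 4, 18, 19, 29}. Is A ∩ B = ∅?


Disjoint means A ∩ B = ∅.
A ∩ B = {4, 29}
A ∩ B ≠ ∅, so A and B are NOT disjoint.

No, A and B are not disjoint (A ∩ B = {4, 29})


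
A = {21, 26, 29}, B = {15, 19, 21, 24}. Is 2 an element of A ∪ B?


A = {21, 26, 29}, B = {15, 19, 21, 24}
A ∪ B = all elements in A or B
A ∪ B = {15, 19, 21, 24, 26, 29}
Checking if 2 ∈ A ∪ B
2 is not in A ∪ B → False

2 ∉ A ∪ B


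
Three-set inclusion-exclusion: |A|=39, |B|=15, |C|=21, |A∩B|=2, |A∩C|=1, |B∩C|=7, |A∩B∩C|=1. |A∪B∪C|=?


|A∪B∪C| = |A|+|B|+|C| - |A∩B|-|A∩C|-|B∩C| + |A∩B∩C|
= 39+15+21 - 2-1-7 + 1
= 75 - 10 + 1
= 66

|A ∪ B ∪ C| = 66


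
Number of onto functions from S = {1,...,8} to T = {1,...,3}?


n = |S| = 8, k = |T| = 3. Surjections via inclusion-exclusion:
S(n,k) = Σ(-1)^i × C(k,i) × (k-i)^n, i=0 to k
i=0: (-1)^0×C(3,0)×3^8 = 6561
i=1: (-1)^1×C(3,1)×2^8 = -768
i=2: (-1)^2×C(3,2)×1^8 = 3
i=3: (-1)^3×C(3,3)×0^8 = 0
Total = 5796

Number of surjections = 5796


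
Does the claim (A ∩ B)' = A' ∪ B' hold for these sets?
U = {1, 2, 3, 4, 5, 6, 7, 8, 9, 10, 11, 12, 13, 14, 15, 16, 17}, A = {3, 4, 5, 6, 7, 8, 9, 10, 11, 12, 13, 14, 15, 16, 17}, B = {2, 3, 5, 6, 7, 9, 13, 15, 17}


LHS: A ∩ B = {3, 5, 6, 7, 9, 13, 15, 17}
(A ∩ B)' = U \ (A ∩ B) = {1, 2, 4, 8, 10, 11, 12, 14, 16}
A' = {1, 2}, B' = {1, 4, 8, 10, 11, 12, 14, 16}
Claimed RHS: A' ∪ B' = {1, 2, 4, 8, 10, 11, 12, 14, 16}
Identity is VALID: LHS = RHS = {1, 2, 4, 8, 10, 11, 12, 14, 16} ✓

Identity is valid. (A ∩ B)' = A' ∪ B' = {1, 2, 4, 8, 10, 11, 12, 14, 16}


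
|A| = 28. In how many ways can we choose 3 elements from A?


C(n,k) = n! / (k!(n-k)!)
C(28,3) = 28! / (3!25!)
= 3276

C(28,3) = 3276


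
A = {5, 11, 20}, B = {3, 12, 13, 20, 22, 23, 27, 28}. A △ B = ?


A △ B = (A \ B) ∪ (B \ A) = elements in exactly one of A or B
A \ B = {5, 11}
B \ A = {3, 12, 13, 22, 23, 27, 28}
A △ B = {3, 5, 11, 12, 13, 22, 23, 27, 28}

A △ B = {3, 5, 11, 12, 13, 22, 23, 27, 28}


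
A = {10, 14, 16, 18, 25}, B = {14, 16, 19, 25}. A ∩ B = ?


A ∩ B = elements in both A and B
A = {10, 14, 16, 18, 25}
B = {14, 16, 19, 25}
A ∩ B = {14, 16, 25}

A ∩ B = {14, 16, 25}


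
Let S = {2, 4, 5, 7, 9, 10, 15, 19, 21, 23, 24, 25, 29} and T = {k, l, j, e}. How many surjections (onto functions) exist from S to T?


n = |S| = 13, k = |T| = 4. Surjections via inclusion-exclusion:
S(n,k) = Σ(-1)^i × C(k,i) × (k-i)^n, i=0 to k
i=0: (-1)^0×C(4,0)×4^13 = 67108864
i=1: (-1)^1×C(4,1)×3^13 = -6377292
i=2: (-1)^2×C(4,2)×2^13 = 49152
i=3: (-1)^3×C(4,3)×1^13 = -4
i=4: (-1)^4×C(4,4)×0^13 = 0
Total = 60780720

Number of surjections = 60780720


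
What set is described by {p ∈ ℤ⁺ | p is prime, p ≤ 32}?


Checking each candidate:
Condition: primes ≤ 32
Result = {2, 3, 5, 7, 11, 13, 17, 19, 23, 29, 31}

{2, 3, 5, 7, 11, 13, 17, 19, 23, 29, 31}


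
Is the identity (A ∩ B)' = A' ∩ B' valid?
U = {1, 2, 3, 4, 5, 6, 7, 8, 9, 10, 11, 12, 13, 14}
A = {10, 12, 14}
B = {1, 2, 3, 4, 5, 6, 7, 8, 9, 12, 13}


LHS: A ∩ B = {12}
(A ∩ B)' = U \ (A ∩ B) = {1, 2, 3, 4, 5, 6, 7, 8, 9, 10, 11, 13, 14}
A' = {1, 2, 3, 4, 5, 6, 7, 8, 9, 11, 13}, B' = {10, 11, 14}
Claimed RHS: A' ∩ B' = {11}
Identity is INVALID: LHS = {1, 2, 3, 4, 5, 6, 7, 8, 9, 10, 11, 13, 14} but the RHS claimed here equals {11}. The correct form is (A ∩ B)' = A' ∪ B'.

Identity is invalid: (A ∩ B)' = {1, 2, 3, 4, 5, 6, 7, 8, 9, 10, 11, 13, 14} but A' ∩ B' = {11}. The correct De Morgan law is (A ∩ B)' = A' ∪ B'.


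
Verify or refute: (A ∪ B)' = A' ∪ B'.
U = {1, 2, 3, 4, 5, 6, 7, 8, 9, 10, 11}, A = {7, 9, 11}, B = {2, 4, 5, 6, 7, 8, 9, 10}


LHS: A ∪ B = {2, 4, 5, 6, 7, 8, 9, 10, 11}
(A ∪ B)' = U \ (A ∪ B) = {1, 3}
A' = {1, 2, 3, 4, 5, 6, 8, 10}, B' = {1, 3, 11}
Claimed RHS: A' ∪ B' = {1, 2, 3, 4, 5, 6, 8, 10, 11}
Identity is INVALID: LHS = {1, 3} but the RHS claimed here equals {1, 2, 3, 4, 5, 6, 8, 10, 11}. The correct form is (A ∪ B)' = A' ∩ B'.

Identity is invalid: (A ∪ B)' = {1, 3} but A' ∪ B' = {1, 2, 3, 4, 5, 6, 8, 10, 11}. The correct De Morgan law is (A ∪ B)' = A' ∩ B'.


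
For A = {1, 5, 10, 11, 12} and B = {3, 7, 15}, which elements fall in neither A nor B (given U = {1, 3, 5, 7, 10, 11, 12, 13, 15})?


A = {1, 5, 10, 11, 12}
B = {3, 7, 15}
Region: in neither A nor B (given U = {1, 3, 5, 7, 10, 11, 12, 13, 15})
Elements: {13}

Elements in neither A nor B (given U = {1, 3, 5, 7, 10, 11, 12, 13, 15}): {13}


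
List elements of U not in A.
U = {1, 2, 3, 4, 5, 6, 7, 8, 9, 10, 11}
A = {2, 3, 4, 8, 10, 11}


Aᶜ = U \ A = elements in U but not in A
U = {1, 2, 3, 4, 5, 6, 7, 8, 9, 10, 11}
A = {2, 3, 4, 8, 10, 11}
Aᶜ = {1, 5, 6, 7, 9}

Aᶜ = {1, 5, 6, 7, 9}


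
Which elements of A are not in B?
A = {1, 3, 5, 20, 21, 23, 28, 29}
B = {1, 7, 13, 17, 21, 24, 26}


A \ B = elements in A but not in B
A = {1, 3, 5, 20, 21, 23, 28, 29}
B = {1, 7, 13, 17, 21, 24, 26}
Remove from A any elements in B
A \ B = {3, 5, 20, 23, 28, 29}

A \ B = {3, 5, 20, 23, 28, 29}


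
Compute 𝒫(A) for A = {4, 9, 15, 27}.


|A| = 4, so |P(A)| = 2^4 = 16
Enumerate subsets by cardinality (0 to 4):
∅, {4}, {9}, {15}, {27}, {4, 9}, {4, 15}, {4, 27}, {9, 15}, {9, 27}, {15, 27}, {4, 9, 15}, {4, 9, 27}, {4, 15, 27}, {9, 15, 27}, {4, 9, 15, 27}

P(A) has 16 subsets: ∅, {4}, {9}, {15}, {27}, {4, 9}, {4, 15}, {4, 27}, {9, 15}, {9, 27}, {15, 27}, {4, 9, 15}, {4, 9, 27}, {4, 15, 27}, {9, 15, 27}, {4, 9, 15, 27}


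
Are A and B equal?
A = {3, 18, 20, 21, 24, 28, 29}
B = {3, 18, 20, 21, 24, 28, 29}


Two sets are equal iff they have exactly the same elements.
A = {3, 18, 20, 21, 24, 28, 29}
B = {3, 18, 20, 21, 24, 28, 29}
Same elements → A = B

Yes, A = B


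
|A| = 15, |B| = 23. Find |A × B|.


|A × B| = |A| × |B|
= 15 × 23
= 345

|A × B| = 345


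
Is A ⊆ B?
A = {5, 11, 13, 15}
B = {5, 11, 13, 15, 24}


A ⊆ B means every element of A is in B.
All elements of A are in B.
So A ⊆ B.

Yes, A ⊆ B


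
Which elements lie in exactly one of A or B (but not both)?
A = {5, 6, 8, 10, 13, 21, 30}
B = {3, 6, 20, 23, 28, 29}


A △ B = (A \ B) ∪ (B \ A) = elements in exactly one of A or B
A \ B = {5, 8, 10, 13, 21, 30}
B \ A = {3, 20, 23, 28, 29}
A △ B = {3, 5, 8, 10, 13, 20, 21, 23, 28, 29, 30}

A △ B = {3, 5, 8, 10, 13, 20, 21, 23, 28, 29, 30}


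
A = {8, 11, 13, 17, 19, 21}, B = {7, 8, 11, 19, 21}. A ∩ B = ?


A ∩ B = elements in both A and B
A = {8, 11, 13, 17, 19, 21}
B = {7, 8, 11, 19, 21}
A ∩ B = {8, 11, 19, 21}

A ∩ B = {8, 11, 19, 21}


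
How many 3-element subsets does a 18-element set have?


C(n,k) = n! / (k!(n-k)!)
C(18,3) = 18! / (3!15!)
= 816

C(18,3) = 816


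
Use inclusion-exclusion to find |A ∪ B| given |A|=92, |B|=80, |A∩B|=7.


|A ∪ B| = |A| + |B| - |A ∩ B|
= 92 + 80 - 7
= 165

|A ∪ B| = 165


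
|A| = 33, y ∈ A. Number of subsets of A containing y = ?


Subsets of A containing y correspond to subsets of A \ {y}, which has 32 elements.
Count = 2^(n-1) = 2^32
= 4294967296

Number of subsets containing y = 4294967296


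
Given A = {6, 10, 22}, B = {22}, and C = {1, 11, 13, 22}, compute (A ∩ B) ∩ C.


A ∩ B = {22}
(A ∩ B) ∩ C = {22}

A ∩ B ∩ C = {22}


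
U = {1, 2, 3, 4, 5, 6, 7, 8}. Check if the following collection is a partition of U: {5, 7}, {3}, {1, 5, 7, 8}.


A partition requires: (1) non-empty parts, (2) pairwise disjoint, (3) union = U
Parts: {5, 7}, {3}, {1, 5, 7, 8}
Union of parts: {1, 3, 5, 7, 8}
U = {1, 2, 3, 4, 5, 6, 7, 8}
All non-empty? True
Pairwise disjoint? False
Covers U? False

No, not a valid partition


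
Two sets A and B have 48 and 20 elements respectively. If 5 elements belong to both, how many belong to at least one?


|A ∪ B| = |A| + |B| - |A ∩ B|
= 48 + 20 - 5
= 63

|A ∪ B| = 63


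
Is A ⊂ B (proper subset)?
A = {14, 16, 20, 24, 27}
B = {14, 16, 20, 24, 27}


A ⊂ B requires: A ⊆ B AND A ≠ B.
A ⊆ B? Yes
A = B? Yes
A = B, so A is not a PROPER subset.

No, A is not a proper subset of B


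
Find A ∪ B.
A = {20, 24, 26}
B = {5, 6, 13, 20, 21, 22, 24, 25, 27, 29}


A ∪ B = all elements in A or B (or both)
A = {20, 24, 26}
B = {5, 6, 13, 20, 21, 22, 24, 25, 27, 29}
A ∪ B = {5, 6, 13, 20, 21, 22, 24, 25, 26, 27, 29}

A ∪ B = {5, 6, 13, 20, 21, 22, 24, 25, 26, 27, 29}


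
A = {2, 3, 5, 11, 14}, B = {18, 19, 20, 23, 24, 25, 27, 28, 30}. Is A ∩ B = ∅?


Disjoint means A ∩ B = ∅.
A ∩ B = ∅
A ∩ B = ∅, so A and B are disjoint.

Yes, A and B are disjoint


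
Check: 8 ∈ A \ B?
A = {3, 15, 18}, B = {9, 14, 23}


A = {3, 15, 18}, B = {9, 14, 23}
A \ B = elements in A but not in B
A \ B = {3, 15, 18}
Checking if 8 ∈ A \ B
8 is not in A \ B → False

8 ∉ A \ B


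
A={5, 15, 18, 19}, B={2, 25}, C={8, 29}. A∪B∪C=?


A ∪ B = {2, 5, 15, 18, 19, 25}
(A ∪ B) ∪ C = {2, 5, 8, 15, 18, 19, 25, 29}

A ∪ B ∪ C = {2, 5, 8, 15, 18, 19, 25, 29}


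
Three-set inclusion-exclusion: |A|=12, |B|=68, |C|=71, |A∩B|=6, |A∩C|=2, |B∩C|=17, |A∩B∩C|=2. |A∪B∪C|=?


|A∪B∪C| = |A|+|B|+|C| - |A∩B|-|A∩C|-|B∩C| + |A∩B∩C|
= 12+68+71 - 6-2-17 + 2
= 151 - 25 + 2
= 128

|A ∪ B ∪ C| = 128


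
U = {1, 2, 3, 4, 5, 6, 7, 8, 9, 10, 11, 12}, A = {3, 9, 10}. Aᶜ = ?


Aᶜ = U \ A = elements in U but not in A
U = {1, 2, 3, 4, 5, 6, 7, 8, 9, 10, 11, 12}
A = {3, 9, 10}
Aᶜ = {1, 2, 4, 5, 6, 7, 8, 11, 12}

Aᶜ = {1, 2, 4, 5, 6, 7, 8, 11, 12}


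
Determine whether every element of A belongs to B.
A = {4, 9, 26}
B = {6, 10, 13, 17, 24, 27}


A ⊆ B means every element of A is in B.
Elements in A not in B: {4, 9, 26}
So A ⊄ B.

No, A ⊄ B


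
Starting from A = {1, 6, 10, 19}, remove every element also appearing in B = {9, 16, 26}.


A \ B = elements in A but not in B
A = {1, 6, 10, 19}
B = {9, 16, 26}
Remove from A any elements in B
A \ B = {1, 6, 10, 19}

A \ B = {1, 6, 10, 19}


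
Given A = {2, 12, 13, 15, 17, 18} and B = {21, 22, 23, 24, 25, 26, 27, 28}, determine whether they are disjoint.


Disjoint means A ∩ B = ∅.
A ∩ B = ∅
A ∩ B = ∅, so A and B are disjoint.

Yes, A and B are disjoint


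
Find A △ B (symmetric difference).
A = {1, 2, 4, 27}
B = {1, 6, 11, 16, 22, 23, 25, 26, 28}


A △ B = (A \ B) ∪ (B \ A) = elements in exactly one of A or B
A \ B = {2, 4, 27}
B \ A = {6, 11, 16, 22, 23, 25, 26, 28}
A △ B = {2, 4, 6, 11, 16, 22, 23, 25, 26, 27, 28}

A △ B = {2, 4, 6, 11, 16, 22, 23, 25, 26, 27, 28}


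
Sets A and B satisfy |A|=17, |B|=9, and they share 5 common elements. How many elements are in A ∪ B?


|A ∪ B| = |A| + |B| - |A ∩ B|
= 17 + 9 - 5
= 21

|A ∪ B| = 21


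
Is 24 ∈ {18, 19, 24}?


A = {18, 19, 24}
Checking if 24 is in A
24 is in A → True

24 ∈ A


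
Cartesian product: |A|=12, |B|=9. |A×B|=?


|A × B| = |A| × |B|
= 12 × 9
= 108

|A × B| = 108


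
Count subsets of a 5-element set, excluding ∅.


Total subsets = 2^n = 2^5 = 32
Non-empty subsets exclude the empty set: 2^n - 1
= 32 - 1
= 31

Number of non-empty subsets = 31


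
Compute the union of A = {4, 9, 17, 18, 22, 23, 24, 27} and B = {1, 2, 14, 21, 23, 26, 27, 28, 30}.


A ∪ B = all elements in A or B (or both)
A = {4, 9, 17, 18, 22, 23, 24, 27}
B = {1, 2, 14, 21, 23, 26, 27, 28, 30}
A ∪ B = {1, 2, 4, 9, 14, 17, 18, 21, 22, 23, 24, 26, 27, 28, 30}

A ∪ B = {1, 2, 4, 9, 14, 17, 18, 21, 22, 23, 24, 26, 27, 28, 30}


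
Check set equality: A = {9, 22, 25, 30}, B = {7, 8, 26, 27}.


Two sets are equal iff they have exactly the same elements.
A = {9, 22, 25, 30}
B = {7, 8, 26, 27}
Differences: {7, 8, 9, 22, 25, 26, 27, 30}
A ≠ B

No, A ≠ B


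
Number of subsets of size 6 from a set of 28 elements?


C(n,k) = n! / (k!(n-k)!)
C(28,6) = 28! / (6!22!)
= 376740

C(28,6) = 376740


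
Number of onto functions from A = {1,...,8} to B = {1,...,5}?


n = |A| = 8, k = |B| = 5. Surjections via inclusion-exclusion:
S(n,k) = Σ(-1)^i × C(k,i) × (k-i)^n, i=0 to k
i=0: (-1)^0×C(5,0)×5^8 = 390625
i=1: (-1)^1×C(5,1)×4^8 = -327680
i=2: (-1)^2×C(5,2)×3^8 = 65610
i=3: (-1)^3×C(5,3)×2^8 = -2560
i=4: (-1)^4×C(5,4)×1^8 = 5
i=5: (-1)^5×C(5,5)×0^8 = 0
Total = 126000

Number of surjections = 126000


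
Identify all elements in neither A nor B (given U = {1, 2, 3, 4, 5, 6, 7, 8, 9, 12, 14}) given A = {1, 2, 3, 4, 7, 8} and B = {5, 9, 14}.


A = {1, 2, 3, 4, 7, 8}
B = {5, 9, 14}
Region: in neither A nor B (given U = {1, 2, 3, 4, 5, 6, 7, 8, 9, 12, 14})
Elements: {6, 12}

Elements in neither A nor B (given U = {1, 2, 3, 4, 5, 6, 7, 8, 9, 12, 14}): {6, 12}


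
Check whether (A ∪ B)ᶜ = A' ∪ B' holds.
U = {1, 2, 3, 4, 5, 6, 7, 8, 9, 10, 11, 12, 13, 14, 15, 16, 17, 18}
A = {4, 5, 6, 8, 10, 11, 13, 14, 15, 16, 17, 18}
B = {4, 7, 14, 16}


LHS: A ∪ B = {4, 5, 6, 7, 8, 10, 11, 13, 14, 15, 16, 17, 18}
(A ∪ B)' = U \ (A ∪ B) = {1, 2, 3, 9, 12}
A' = {1, 2, 3, 7, 9, 12}, B' = {1, 2, 3, 5, 6, 8, 9, 10, 11, 12, 13, 15, 17, 18}
Claimed RHS: A' ∪ B' = {1, 2, 3, 5, 6, 7, 8, 9, 10, 11, 12, 13, 15, 17, 18}
Identity is INVALID: LHS = {1, 2, 3, 9, 12} but the RHS claimed here equals {1, 2, 3, 5, 6, 7, 8, 9, 10, 11, 12, 13, 15, 17, 18}. The correct form is (A ∪ B)' = A' ∩ B'.

Identity is invalid: (A ∪ B)' = {1, 2, 3, 9, 12} but A' ∪ B' = {1, 2, 3, 5, 6, 7, 8, 9, 10, 11, 12, 13, 15, 17, 18}. The correct De Morgan law is (A ∪ B)' = A' ∩ B'.


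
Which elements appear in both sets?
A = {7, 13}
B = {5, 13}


A ∩ B = elements in both A and B
A = {7, 13}
B = {5, 13}
A ∩ B = {13}

A ∩ B = {13}


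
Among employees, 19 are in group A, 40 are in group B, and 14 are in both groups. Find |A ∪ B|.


|A ∪ B| = |A| + |B| - |A ∩ B|
= 19 + 40 - 14
= 45

|A ∪ B| = 45


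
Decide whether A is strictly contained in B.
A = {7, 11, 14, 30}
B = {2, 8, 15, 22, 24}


A ⊂ B requires: A ⊆ B AND A ≠ B.
A ⊆ B? No
A ⊄ B, so A is not a proper subset.

No, A is not a proper subset of B


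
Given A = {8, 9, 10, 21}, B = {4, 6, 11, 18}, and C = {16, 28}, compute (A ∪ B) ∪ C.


A ∪ B = {4, 6, 8, 9, 10, 11, 18, 21}
(A ∪ B) ∪ C = {4, 6, 8, 9, 10, 11, 16, 18, 21, 28}

A ∪ B ∪ C = {4, 6, 8, 9, 10, 11, 16, 18, 21, 28}


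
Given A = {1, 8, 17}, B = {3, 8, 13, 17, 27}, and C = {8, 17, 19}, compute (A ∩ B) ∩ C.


A ∩ B = {8, 17}
(A ∩ B) ∩ C = {8, 17}

A ∩ B ∩ C = {8, 17}


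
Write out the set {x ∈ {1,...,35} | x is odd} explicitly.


Checking each candidate:
Condition: odd numbers in {1,...,35}
Result = {1, 3, 5, 7, 9, 11, 13, 15, 17, 19, 21, 23, 25, 27, 29, 31, 33, 35}

{1, 3, 5, 7, 9, 11, 13, 15, 17, 19, 21, 23, 25, 27, 29, 31, 33, 35}


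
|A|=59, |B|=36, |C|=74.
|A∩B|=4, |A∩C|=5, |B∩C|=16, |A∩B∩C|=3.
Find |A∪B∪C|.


|A∪B∪C| = |A|+|B|+|C| - |A∩B|-|A∩C|-|B∩C| + |A∩B∩C|
= 59+36+74 - 4-5-16 + 3
= 169 - 25 + 3
= 147

|A ∪ B ∪ C| = 147


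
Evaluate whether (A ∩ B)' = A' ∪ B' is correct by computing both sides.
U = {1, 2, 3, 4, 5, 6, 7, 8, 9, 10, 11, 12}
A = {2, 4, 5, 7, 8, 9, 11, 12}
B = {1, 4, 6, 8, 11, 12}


LHS: A ∩ B = {4, 8, 11, 12}
(A ∩ B)' = U \ (A ∩ B) = {1, 2, 3, 5, 6, 7, 9, 10}
A' = {1, 3, 6, 10}, B' = {2, 3, 5, 7, 9, 10}
Claimed RHS: A' ∪ B' = {1, 2, 3, 5, 6, 7, 9, 10}
Identity is VALID: LHS = RHS = {1, 2, 3, 5, 6, 7, 9, 10} ✓

Identity is valid. (A ∩ B)' = A' ∪ B' = {1, 2, 3, 5, 6, 7, 9, 10}


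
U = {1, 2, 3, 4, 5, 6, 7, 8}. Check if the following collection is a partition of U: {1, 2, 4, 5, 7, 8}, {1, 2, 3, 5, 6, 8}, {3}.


A partition requires: (1) non-empty parts, (2) pairwise disjoint, (3) union = U
Parts: {1, 2, 4, 5, 7, 8}, {1, 2, 3, 5, 6, 8}, {3}
Union of parts: {1, 2, 3, 4, 5, 6, 7, 8}
U = {1, 2, 3, 4, 5, 6, 7, 8}
All non-empty? True
Pairwise disjoint? False
Covers U? True

No, not a valid partition


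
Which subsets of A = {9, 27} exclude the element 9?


A subset of A that omits 9 is a subset of A \ {9}, so there are 2^(n-1) = 2^1 = 2 of them.
Subsets excluding 9: ∅, {27}

Subsets excluding 9 (2 total): ∅, {27}


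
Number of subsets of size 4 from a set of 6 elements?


C(n,k) = n! / (k!(n-k)!)
C(6,4) = 6! / (4!2!)
= 15

C(6,4) = 15


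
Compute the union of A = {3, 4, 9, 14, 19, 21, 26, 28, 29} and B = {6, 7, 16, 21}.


A ∪ B = all elements in A or B (or both)
A = {3, 4, 9, 14, 19, 21, 26, 28, 29}
B = {6, 7, 16, 21}
A ∪ B = {3, 4, 6, 7, 9, 14, 16, 19, 21, 26, 28, 29}

A ∪ B = {3, 4, 6, 7, 9, 14, 16, 19, 21, 26, 28, 29}


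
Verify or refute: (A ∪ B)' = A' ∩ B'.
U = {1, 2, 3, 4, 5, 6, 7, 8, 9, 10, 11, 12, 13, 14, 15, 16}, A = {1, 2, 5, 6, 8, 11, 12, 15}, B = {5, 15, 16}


LHS: A ∪ B = {1, 2, 5, 6, 8, 11, 12, 15, 16}
(A ∪ B)' = U \ (A ∪ B) = {3, 4, 7, 9, 10, 13, 14}
A' = {3, 4, 7, 9, 10, 13, 14, 16}, B' = {1, 2, 3, 4, 6, 7, 8, 9, 10, 11, 12, 13, 14}
Claimed RHS: A' ∩ B' = {3, 4, 7, 9, 10, 13, 14}
Identity is VALID: LHS = RHS = {3, 4, 7, 9, 10, 13, 14} ✓

Identity is valid. (A ∪ B)' = A' ∩ B' = {3, 4, 7, 9, 10, 13, 14}


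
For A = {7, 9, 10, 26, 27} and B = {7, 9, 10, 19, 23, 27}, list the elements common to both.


A ∩ B = elements in both A and B
A = {7, 9, 10, 26, 27}
B = {7, 9, 10, 19, 23, 27}
A ∩ B = {7, 9, 10, 27}

A ∩ B = {7, 9, 10, 27}


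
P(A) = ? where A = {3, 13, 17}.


|A| = 3, so |P(A)| = 2^3 = 8
Enumerate subsets by cardinality (0 to 3):
∅, {3}, {13}, {17}, {3, 13}, {3, 17}, {13, 17}, {3, 13, 17}

P(A) has 8 subsets: ∅, {3}, {13}, {17}, {3, 13}, {3, 17}, {13, 17}, {3, 13, 17}


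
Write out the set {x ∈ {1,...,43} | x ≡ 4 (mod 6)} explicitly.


Checking each candidate:
Condition: x in {1,...,43} with x ≡ 4 (mod 6)
Result = {4, 10, 16, 22, 28, 34, 40}

{4, 10, 16, 22, 28, 34, 40}


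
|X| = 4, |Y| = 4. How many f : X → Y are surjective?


n = |X| = 4, k = |Y| = 4. Surjections via inclusion-exclusion:
S(n,k) = Σ(-1)^i × C(k,i) × (k-i)^n, i=0 to k
i=0: (-1)^0×C(4,0)×4^4 = 256
i=1: (-1)^1×C(4,1)×3^4 = -324
i=2: (-1)^2×C(4,2)×2^4 = 96
i=3: (-1)^3×C(4,3)×1^4 = -4
i=4: (-1)^4×C(4,4)×0^4 = 0
Total = 24

Number of surjections = 24


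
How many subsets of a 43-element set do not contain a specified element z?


Subsets of A avoiding z are subsets of A \ {z}, which has 42 elements.
Count = 2^(n-1) = 2^42
= 4398046511104

Number of subsets avoiding z = 4398046511104


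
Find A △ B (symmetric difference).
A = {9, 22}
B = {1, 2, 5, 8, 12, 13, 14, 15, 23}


A △ B = (A \ B) ∪ (B \ A) = elements in exactly one of A or B
A \ B = {9, 22}
B \ A = {1, 2, 5, 8, 12, 13, 14, 15, 23}
A △ B = {1, 2, 5, 8, 9, 12, 13, 14, 15, 22, 23}

A △ B = {1, 2, 5, 8, 9, 12, 13, 14, 15, 22, 23}


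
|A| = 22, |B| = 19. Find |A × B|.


|A × B| = |A| × |B|
= 22 × 19
= 418

|A × B| = 418


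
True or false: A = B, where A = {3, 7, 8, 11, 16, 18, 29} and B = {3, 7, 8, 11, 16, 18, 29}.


Two sets are equal iff they have exactly the same elements.
A = {3, 7, 8, 11, 16, 18, 29}
B = {3, 7, 8, 11, 16, 18, 29}
Same elements → A = B

Yes, A = B


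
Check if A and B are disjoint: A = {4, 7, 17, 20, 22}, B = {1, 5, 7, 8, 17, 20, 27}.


Disjoint means A ∩ B = ∅.
A ∩ B = {7, 17, 20}
A ∩ B ≠ ∅, so A and B are NOT disjoint.

No, A and B are not disjoint (A ∩ B = {7, 17, 20})


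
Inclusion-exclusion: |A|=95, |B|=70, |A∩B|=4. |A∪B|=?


|A ∪ B| = |A| + |B| - |A ∩ B|
= 95 + 70 - 4
= 161

|A ∪ B| = 161


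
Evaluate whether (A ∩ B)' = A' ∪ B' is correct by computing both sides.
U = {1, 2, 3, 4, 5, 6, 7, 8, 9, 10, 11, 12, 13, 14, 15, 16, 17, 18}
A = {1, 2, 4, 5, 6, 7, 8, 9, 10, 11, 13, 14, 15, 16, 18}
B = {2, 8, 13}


LHS: A ∩ B = {2, 8, 13}
(A ∩ B)' = U \ (A ∩ B) = {1, 3, 4, 5, 6, 7, 9, 10, 11, 12, 14, 15, 16, 17, 18}
A' = {3, 12, 17}, B' = {1, 3, 4, 5, 6, 7, 9, 10, 11, 12, 14, 15, 16, 17, 18}
Claimed RHS: A' ∪ B' = {1, 3, 4, 5, 6, 7, 9, 10, 11, 12, 14, 15, 16, 17, 18}
Identity is VALID: LHS = RHS = {1, 3, 4, 5, 6, 7, 9, 10, 11, 12, 14, 15, 16, 17, 18} ✓

Identity is valid. (A ∩ B)' = A' ∪ B' = {1, 3, 4, 5, 6, 7, 9, 10, 11, 12, 14, 15, 16, 17, 18}


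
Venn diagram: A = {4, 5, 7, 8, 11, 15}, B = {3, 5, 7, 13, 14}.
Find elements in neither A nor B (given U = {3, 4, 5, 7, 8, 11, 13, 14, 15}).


A = {4, 5, 7, 8, 11, 15}
B = {3, 5, 7, 13, 14}
Region: in neither A nor B (given U = {3, 4, 5, 7, 8, 11, 13, 14, 15})
Elements: ∅

Elements in neither A nor B (given U = {3, 4, 5, 7, 8, 11, 13, 14, 15}): ∅


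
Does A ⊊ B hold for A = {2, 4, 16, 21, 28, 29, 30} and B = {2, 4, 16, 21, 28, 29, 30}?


A ⊂ B requires: A ⊆ B AND A ≠ B.
A ⊆ B? Yes
A = B? Yes
A = B, so A is not a PROPER subset.

No, A is not a proper subset of B


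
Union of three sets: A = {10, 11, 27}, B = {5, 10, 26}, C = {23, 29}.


A ∪ B = {5, 10, 11, 26, 27}
(A ∪ B) ∪ C = {5, 10, 11, 23, 26, 27, 29}

A ∪ B ∪ C = {5, 10, 11, 23, 26, 27, 29}


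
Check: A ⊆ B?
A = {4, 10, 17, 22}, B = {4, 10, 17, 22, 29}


A ⊆ B means every element of A is in B.
All elements of A are in B.
So A ⊆ B.

Yes, A ⊆ B


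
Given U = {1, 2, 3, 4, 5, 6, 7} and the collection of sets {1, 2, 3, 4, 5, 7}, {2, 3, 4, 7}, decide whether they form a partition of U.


A partition requires: (1) non-empty parts, (2) pairwise disjoint, (3) union = U
Parts: {1, 2, 3, 4, 5, 7}, {2, 3, 4, 7}
Union of parts: {1, 2, 3, 4, 5, 7}
U = {1, 2, 3, 4, 5, 6, 7}
All non-empty? True
Pairwise disjoint? False
Covers U? False

No, not a valid partition


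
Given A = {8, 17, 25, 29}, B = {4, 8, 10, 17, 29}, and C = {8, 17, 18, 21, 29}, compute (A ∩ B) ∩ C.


A ∩ B = {8, 17, 29}
(A ∩ B) ∩ C = {8, 17, 29}

A ∩ B ∩ C = {8, 17, 29}


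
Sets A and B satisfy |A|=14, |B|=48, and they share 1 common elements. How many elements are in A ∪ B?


|A ∪ B| = |A| + |B| - |A ∩ B|
= 14 + 48 - 1
= 61

|A ∪ B| = 61


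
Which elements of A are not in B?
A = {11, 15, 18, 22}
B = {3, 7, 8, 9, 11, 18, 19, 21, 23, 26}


A \ B = elements in A but not in B
A = {11, 15, 18, 22}
B = {3, 7, 8, 9, 11, 18, 19, 21, 23, 26}
Remove from A any elements in B
A \ B = {15, 22}

A \ B = {15, 22}


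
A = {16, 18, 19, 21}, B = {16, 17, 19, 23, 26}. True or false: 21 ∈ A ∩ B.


A = {16, 18, 19, 21}, B = {16, 17, 19, 23, 26}
A ∩ B = elements in both A and B
A ∩ B = {16, 19}
Checking if 21 ∈ A ∩ B
21 is not in A ∩ B → False

21 ∉ A ∩ B


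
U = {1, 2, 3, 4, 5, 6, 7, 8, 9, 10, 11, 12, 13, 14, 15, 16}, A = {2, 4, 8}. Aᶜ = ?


Aᶜ = U \ A = elements in U but not in A
U = {1, 2, 3, 4, 5, 6, 7, 8, 9, 10, 11, 12, 13, 14, 15, 16}
A = {2, 4, 8}
Aᶜ = {1, 3, 5, 6, 7, 9, 10, 11, 12, 13, 14, 15, 16}

Aᶜ = {1, 3, 5, 6, 7, 9, 10, 11, 12, 13, 14, 15, 16}


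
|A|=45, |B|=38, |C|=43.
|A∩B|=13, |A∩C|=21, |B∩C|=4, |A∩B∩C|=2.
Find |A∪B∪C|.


|A∪B∪C| = |A|+|B|+|C| - |A∩B|-|A∩C|-|B∩C| + |A∩B∩C|
= 45+38+43 - 13-21-4 + 2
= 126 - 38 + 2
= 90

|A ∪ B ∪ C| = 90


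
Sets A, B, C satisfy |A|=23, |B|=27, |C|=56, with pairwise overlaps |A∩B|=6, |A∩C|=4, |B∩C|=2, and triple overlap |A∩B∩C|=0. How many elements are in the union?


|A∪B∪C| = |A|+|B|+|C| - |A∩B|-|A∩C|-|B∩C| + |A∩B∩C|
= 23+27+56 - 6-4-2 + 0
= 106 - 12 + 0
= 94

|A ∪ B ∪ C| = 94


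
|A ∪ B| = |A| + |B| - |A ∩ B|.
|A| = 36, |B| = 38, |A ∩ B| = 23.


|A ∪ B| = |A| + |B| - |A ∩ B|
= 36 + 38 - 23
= 51

|A ∪ B| = 51


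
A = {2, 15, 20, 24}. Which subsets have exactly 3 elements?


|A| = 4, so A has C(4,3) = 4 subsets of size 3.
Enumerate by choosing 3 elements from A at a time:
{2, 15, 20}, {2, 15, 24}, {2, 20, 24}, {15, 20, 24}

3-element subsets (4 total): {2, 15, 20}, {2, 15, 24}, {2, 20, 24}, {15, 20, 24}


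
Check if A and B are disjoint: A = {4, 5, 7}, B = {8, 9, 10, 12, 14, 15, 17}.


Disjoint means A ∩ B = ∅.
A ∩ B = ∅
A ∩ B = ∅, so A and B are disjoint.

Yes, A and B are disjoint


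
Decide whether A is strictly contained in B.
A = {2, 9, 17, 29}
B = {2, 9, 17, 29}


A ⊂ B requires: A ⊆ B AND A ≠ B.
A ⊆ B? Yes
A = B? Yes
A = B, so A is not a PROPER subset.

No, A is not a proper subset of B


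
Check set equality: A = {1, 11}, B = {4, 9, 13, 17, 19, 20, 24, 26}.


Two sets are equal iff they have exactly the same elements.
A = {1, 11}
B = {4, 9, 13, 17, 19, 20, 24, 26}
Differences: {1, 4, 9, 11, 13, 17, 19, 20, 24, 26}
A ≠ B

No, A ≠ B


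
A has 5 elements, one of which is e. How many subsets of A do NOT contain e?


Subsets of A avoiding e are subsets of A \ {e}, which has 4 elements.
Count = 2^(n-1) = 2^4
= 16

Number of subsets avoiding e = 16


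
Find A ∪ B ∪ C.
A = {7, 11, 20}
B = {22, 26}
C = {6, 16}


A ∪ B = {7, 11, 20, 22, 26}
(A ∪ B) ∪ C = {6, 7, 11, 16, 20, 22, 26}

A ∪ B ∪ C = {6, 7, 11, 16, 20, 22, 26}


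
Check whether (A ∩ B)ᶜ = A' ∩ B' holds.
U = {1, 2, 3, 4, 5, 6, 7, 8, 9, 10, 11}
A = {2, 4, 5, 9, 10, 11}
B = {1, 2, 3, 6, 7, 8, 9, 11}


LHS: A ∩ B = {2, 9, 11}
(A ∩ B)' = U \ (A ∩ B) = {1, 3, 4, 5, 6, 7, 8, 10}
A' = {1, 3, 6, 7, 8}, B' = {4, 5, 10}
Claimed RHS: A' ∩ B' = ∅
Identity is INVALID: LHS = {1, 3, 4, 5, 6, 7, 8, 10} but the RHS claimed here equals ∅. The correct form is (A ∩ B)' = A' ∪ B'.

Identity is invalid: (A ∩ B)' = {1, 3, 4, 5, 6, 7, 8, 10} but A' ∩ B' = ∅. The correct De Morgan law is (A ∩ B)' = A' ∪ B'.


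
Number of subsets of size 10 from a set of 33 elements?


C(n,k) = n! / (k!(n-k)!)
C(33,10) = 33! / (10!23!)
= 92561040

C(33,10) = 92561040


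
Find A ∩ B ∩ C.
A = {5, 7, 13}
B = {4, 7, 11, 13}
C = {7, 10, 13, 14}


A ∩ B = {7, 13}
(A ∩ B) ∩ C = {7, 13}

A ∩ B ∩ C = {7, 13}
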